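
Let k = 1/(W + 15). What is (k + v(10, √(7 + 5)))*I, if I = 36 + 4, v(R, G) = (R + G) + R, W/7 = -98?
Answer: 536760/671 + 80*√3 ≈ 938.50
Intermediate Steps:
W = -686 (W = 7*(-98) = -686)
v(R, G) = G + 2*R (v(R, G) = (G + R) + R = G + 2*R)
k = -1/671 (k = 1/(-686 + 15) = 1/(-671) = -1/671 ≈ -0.0014903)
I = 40
(k + v(10, √(7 + 5)))*I = (-1/671 + (√(7 + 5) + 2*10))*40 = (-1/671 + (√12 + 20))*40 = (-1/671 + (2*√3 + 20))*40 = (-1/671 + (20 + 2*√3))*40 = (13419/671 + 2*√3)*40 = 536760/671 + 80*√3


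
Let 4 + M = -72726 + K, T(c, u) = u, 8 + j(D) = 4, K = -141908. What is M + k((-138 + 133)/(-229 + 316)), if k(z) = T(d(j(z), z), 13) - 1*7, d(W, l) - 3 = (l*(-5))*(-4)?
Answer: -214632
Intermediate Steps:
j(D) = -4 (j(D) = -8 + 4 = -4)
d(W, l) = 3 + 20*l (d(W, l) = 3 + (l*(-5))*(-4) = 3 - 5*l*(-4) = 3 + 20*l)
M = -214638 (M = -4 + (-72726 - 141908) = -4 - 214634 = -214638)
k(z) = 6 (k(z) = 13 - 1*7 = 13 - 7 = 6)
M + k((-138 + 133)/(-229 + 316)) = -214638 + 6 = -214632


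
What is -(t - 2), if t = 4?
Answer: -2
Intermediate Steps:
-(t - 2) = -(4 - 2) = -1*2 = -2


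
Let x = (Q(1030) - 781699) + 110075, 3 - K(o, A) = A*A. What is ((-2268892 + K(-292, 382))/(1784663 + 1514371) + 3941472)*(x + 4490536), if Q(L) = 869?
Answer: 49668794635306311535/3299034 ≈ 1.5056e+13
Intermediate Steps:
K(o, A) = 3 - A² (K(o, A) = 3 - A*A = 3 - A²)
x = -670755 (x = (869 - 781699) + 110075 = -780830 + 110075 = -670755)
((-2268892 + K(-292, 382))/(1784663 + 1514371) + 3941472)*(x + 4490536) = ((-2268892 + (3 - 1*382²))/(1784663 + 1514371) + 3941472)*(-670755 + 4490536) = ((-2268892 + (3 - 1*145924))/3299034 + 3941472)*3819781 = ((-2268892 + (3 - 145924))*(1/3299034) + 3941472)*3819781 = ((-2268892 - 145921)*(1/3299034) + 3941472)*3819781 = (-2414813*1/3299034 + 3941472)*3819781 = (-2414813/3299034 + 3941472)*3819781 = (13003047723235/3299034)*3819781 = 49668794635306311535/3299034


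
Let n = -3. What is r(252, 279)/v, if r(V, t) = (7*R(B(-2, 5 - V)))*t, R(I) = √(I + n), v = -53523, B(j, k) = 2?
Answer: -217*I/5947 ≈ -0.036489*I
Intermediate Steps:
R(I) = √(-3 + I) (R(I) = √(I - 3) = √(-3 + I))
r(V, t) = 7*I*t (r(V, t) = (7*√(-3 + 2))*t = (7*√(-1))*t = (7*I)*t = 7*I*t)
r(252, 279)/v = (7*I*279)/(-53523) = (1953*I)*(-1/53523) = -217*I/5947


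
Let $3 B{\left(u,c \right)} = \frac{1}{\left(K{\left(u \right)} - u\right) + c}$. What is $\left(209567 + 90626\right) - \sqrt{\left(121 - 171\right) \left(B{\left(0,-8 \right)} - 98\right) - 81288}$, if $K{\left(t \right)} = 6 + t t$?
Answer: $300193 - \frac{i \sqrt{687417}}{3} \approx 3.0019 \cdot 10^{5} - 276.37 i$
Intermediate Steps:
$K{\left(t \right)} = 6 + t^{2}$
$B{\left(u,c \right)} = \frac{1}{3 \left(6 + c + u^{2} - u\right)}$ ($B{\left(u,c \right)} = \frac{1}{3 \left(\left(\left(6 + u^{2}\right) - u\right) + c\right)} = \frac{1}{3 \left(\left(6 + u^{2} - u\right) + c\right)} = \frac{1}{3 \left(6 + c + u^{2} - u\right)}$)
$\left(209567 + 90626\right) - \sqrt{\left(121 - 171\right) \left(B{\left(0,-8 \right)} - 98\right) - 81288} = \left(209567 + 90626\right) - \sqrt{\left(121 - 171\right) \left(\frac{1}{3 \left(6 - 8 + 0^{2} - 0\right)} - 98\right) - 81288} = 300193 - \sqrt{- 50 \left(\frac{1}{3 \left(6 - 8 + 0 + 0\right)} - 98\right) - 81288} = 300193 - \sqrt{- 50 \left(\frac{1}{3 \left(-2\right)} - 98\right) - 81288} = 300193 - \sqrt{- 50 \left(\frac{1}{3} \left(- \frac{1}{2}\right) - 98\right) - 81288} = 300193 - \sqrt{- 50 \left(- \frac{1}{6} - 98\right) - 81288} = 300193 - \sqrt{\left(-50\right) \left(- \frac{589}{6}\right) - 81288} = 300193 - \sqrt{\frac{14725}{3} - 81288} = 300193 - \sqrt{- \frac{229139}{3}} = 300193 - \frac{i \sqrt{687417}}{3}$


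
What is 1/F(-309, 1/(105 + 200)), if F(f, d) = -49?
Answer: -1/49 ≈ -0.020408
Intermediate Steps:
1/F(-309, 1/(105 + 200)) = 1/(-49) = -1/49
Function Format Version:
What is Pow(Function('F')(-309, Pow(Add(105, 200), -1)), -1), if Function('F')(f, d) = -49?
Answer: Rational(-1, 49) ≈ -0.020408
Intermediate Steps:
Pow(Function('F')(-309, Pow(Add(105, 200), -1)), -1) = Pow(-49, -1) = Rational(-1, 49)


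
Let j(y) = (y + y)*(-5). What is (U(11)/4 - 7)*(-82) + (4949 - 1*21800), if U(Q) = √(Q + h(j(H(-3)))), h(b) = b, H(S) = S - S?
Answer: -16277 - 41*√11/2 ≈ -16345.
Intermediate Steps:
H(S) = 0
j(y) = -10*y (j(y) = (2*y)*(-5) = -10*y)
U(Q) = √Q (U(Q) = √(Q - 10*0) = √(Q + 0) = √Q)
(U(11)/4 - 7)*(-82) + (4949 - 1*21800) = (√11/4 - 7)*(-82) + (4949 - 1*21800) = (√11*(¼) - 7)*(-82) + (4949 - 21800) = (√11/4 - 7)*(-82) - 16851 = (-7 + √11/4)*(-82) - 16851 = (574 - 41*√11/2) - 16851 = -16277 - 41*√11/2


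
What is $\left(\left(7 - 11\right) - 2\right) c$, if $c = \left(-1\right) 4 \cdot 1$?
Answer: $24$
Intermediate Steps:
$c = -4$ ($c = \left(-4\right) 1 = -4$)
$\left(\left(7 - 11\right) - 2\right) c = \left(\left(7 - 11\right) - 2\right) \left(-4\right) = \left(-4 - 2\right) \left(-4\right) = \left(-6\right) \left(-4\right) = 24$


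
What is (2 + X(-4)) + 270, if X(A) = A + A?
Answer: 264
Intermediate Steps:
X(A) = 2*A
(2 + X(-4)) + 270 = (2 + 2*(-4)) + 270 = (2 - 8) + 270 = -6 + 270 = 264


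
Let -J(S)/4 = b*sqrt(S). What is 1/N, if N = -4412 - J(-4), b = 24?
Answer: -1103/4875652 - 12*I/1218913 ≈ -0.00022623 - 9.8448e-6*I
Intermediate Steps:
J(S) = -96*sqrt(S)
N = -4412 + 192*I (N = -4412 - (-96)*sqrt(-4) = -4412 - (-96)*2*I = -4412 - (-192)*I = -4412 + 192*I ≈ -4412.0 + 192.0*I)
1/N = 1/(-4412 + 192*I) = (-4412 - 192*I)/19502608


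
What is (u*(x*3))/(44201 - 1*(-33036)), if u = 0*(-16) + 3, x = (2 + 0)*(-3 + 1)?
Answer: -36/77237 ≈ -0.00046610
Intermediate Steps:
x = -4 (x = 2*(-2) = -4)
u = 3 (u = 0 + 3 = 3)
(u*(x*3))/(44201 - 1*(-33036)) = (3*(-4*3))/(44201 - 1*(-33036)) = (3*(-12))/(44201 + 33036) = -36/77237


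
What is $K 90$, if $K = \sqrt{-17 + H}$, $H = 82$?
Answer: $90 \sqrt{65} \approx 725.6$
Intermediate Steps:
$K = \sqrt{65}$ ($K = \sqrt{-17 + 82} = \sqrt{65} \approx 8.0623$)
$K 90 = \sqrt{65} \cdot 90 = 90 \sqrt{65}$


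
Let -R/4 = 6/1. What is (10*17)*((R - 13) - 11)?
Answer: -8160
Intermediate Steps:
R = -24 (R = -24/1 = -24 ≈ -24.000)
(10*17)*((R - 13) - 11) = (10*17)*((-24 - 13) - 11) = 170*(-37 - 11) = 170*(-48) = -8160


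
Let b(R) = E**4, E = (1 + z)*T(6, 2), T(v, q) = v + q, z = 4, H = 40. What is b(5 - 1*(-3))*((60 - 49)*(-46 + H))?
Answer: -168960000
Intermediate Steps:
T(v, q) = q + v
E = 40 (E = (1 + 4)*(2 + 6) = 5*8 = 40)
b(R) = 2560000 (b(R) = 40**4 = 2560000)
b(5 - 1*(-3))*((60 - 49)*(-46 + H)) = 2560000*((60 - 49)*(-46 + 40)) = 2560000*(11*(-6)) = 2560000*(-66) = -168960000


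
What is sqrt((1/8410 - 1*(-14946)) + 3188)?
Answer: sqrt(1525069410)/290 ≈ 134.66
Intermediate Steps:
sqrt((1/8410 - 1*(-14946)) + 3188) = sqrt((1/8410 + 14946) + 3188) = sqrt(125695861/8410 + 3188) = sqrt(152506941/8410) = sqrt(1525069410)/290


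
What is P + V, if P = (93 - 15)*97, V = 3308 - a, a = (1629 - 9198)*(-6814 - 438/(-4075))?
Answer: -210121174678/4075 ≈ -5.1563e+7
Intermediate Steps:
a = 210165486228/4075 (a = -7569*(-6814 - 438*(-1/4075)) = -7569*(-6814 + 438/4075) = -7569*(-27766612/4075) = 210165486228/4075 ≈ 5.1574e+7)
V = -210152006128/4075 (V = 3308 - 1*210165486228/4075 = 3308 - 210165486228/4075 = -210152006128/4075 ≈ -5.1571e+7)
P = 7566 (P = 78*97 = 7566)
P + V = 7566 - 210152006128/4075 = -210121174678/4075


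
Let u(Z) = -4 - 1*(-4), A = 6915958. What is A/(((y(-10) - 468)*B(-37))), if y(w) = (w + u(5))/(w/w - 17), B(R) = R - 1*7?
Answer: 13831916/41129 ≈ 336.31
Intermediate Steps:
u(Z) = 0 (u(Z) = -4 + 4 = 0)
B(R) = -7 + R (B(R) = R - 7 = -7 + R)
y(w) = -w/16 (y(w) = (w + 0)/(w/w - 17) = w/(1 - 17) = w/(-16) = w*(-1/16) = -w/16)
A/(((y(-10) - 468)*B(-37))) = 6915958/(((-1/16*(-10) - 468)*(-7 - 37))) = 6915958/(((5/8 - 468)*(-44))) = 6915958/((-3739/8*(-44))) = 6915958/(41129/2) = 6915958*(2/41129) = 13831916/41129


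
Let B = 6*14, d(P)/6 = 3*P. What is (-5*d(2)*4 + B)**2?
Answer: 404496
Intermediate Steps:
d(P) = 18*P (d(P) = 6*(3*P) = 18*P)
B = 84
(-5*d(2)*4 + B)**2 = (-90*2*4 + 84)**2 = (-5*36*4 + 84)**2 = (-180*4 + 84)**2 = (-720 + 84)**2 = (-636)**2 = 404496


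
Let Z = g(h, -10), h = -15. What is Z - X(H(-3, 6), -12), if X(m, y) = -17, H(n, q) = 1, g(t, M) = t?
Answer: 2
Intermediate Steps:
Z = -15
Z - X(H(-3, 6), -12) = -15 - 1*(-17) = -15 + 17 = 2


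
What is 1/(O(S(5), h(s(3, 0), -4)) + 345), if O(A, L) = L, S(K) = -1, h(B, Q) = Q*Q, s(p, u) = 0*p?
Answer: 1/361 ≈ 0.0027701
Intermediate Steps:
s(p, u) = 0
h(B, Q) = Q²
1/(O(S(5), h(s(3, 0), -4)) + 345) = 1/((-4)² + 345) = 1/(16 + 345) = 1/361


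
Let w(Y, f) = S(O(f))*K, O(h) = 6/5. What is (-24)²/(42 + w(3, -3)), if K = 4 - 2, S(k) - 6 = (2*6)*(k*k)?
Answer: 800/123 ≈ 6.5041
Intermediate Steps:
O(h) = 6/5 (O(h) = 6*(⅕) = 6/5)
S(k) = 6 + 12*k² (S(k) = 6 + (2*6)*(k*k) = 6 + 12*k²)
K = 2
w(Y, f) = 1164/25 (w(Y, f) = (6 + 12*(6/5)²)*2 = (6 + 12*(36/25))*2 = (6 + 432/25)*2 = (582/25)*2 = 1164/25)
(-24)²/(42 + w(3, -3)) = (-24)²/(42 + 1164/25) = 576/(2214/25) = (25/2214)*576 = 800/123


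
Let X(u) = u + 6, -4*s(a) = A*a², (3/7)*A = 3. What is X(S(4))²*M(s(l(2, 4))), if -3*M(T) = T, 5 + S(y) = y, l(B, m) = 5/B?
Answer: 4375/48 ≈ 91.146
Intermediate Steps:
A = 7 (A = (7/3)*3 = 7)
S(y) = -5 + y
s(a) = -7*a²/4
X(u) = 6 + u
M(T) = -T/3
X(S(4))²*M(s(l(2, 4))) = (6 + (-5 + 4))²*(-(-7)*(5/2)²/12) = (6 - 1)²*(-(-7)*(5*(½))²/12) = 5²*(-(-7)*(5/2)²/12) = 25*(-(-7)*25/(12*4)) = 25*(-⅓*(-175/16)) = 25*(175/48) = 4375/48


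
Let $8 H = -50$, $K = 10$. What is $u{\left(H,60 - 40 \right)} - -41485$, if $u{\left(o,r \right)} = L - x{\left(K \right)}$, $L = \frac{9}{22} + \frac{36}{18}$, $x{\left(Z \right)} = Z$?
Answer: $\frac{912503}{22} \approx 41477.0$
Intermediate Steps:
$H = - \frac{25}{4}$ ($H = \frac{1}{8} \left(-50\right) = - \frac{25}{4} \approx -6.25$)
$L = \frac{53}{22}$ ($L = 9 \cdot \frac{1}{22} + 36 \cdot \frac{1}{18} = \frac{9}{22} + 2 = \frac{53}{22} \approx 2.4091$)
$u{\left(o,r \right)} = - \frac{167}{22}$ ($u{\left(o,r \right)} = \frac{53}{22} - 10 = - \frac{167}{22}$)
$u{\left(H,60 - 40 \right)} - -41485 = - \frac{167}{22} - -41485 = - \frac{167}{22} + 41485 = \frac{912503}{22}$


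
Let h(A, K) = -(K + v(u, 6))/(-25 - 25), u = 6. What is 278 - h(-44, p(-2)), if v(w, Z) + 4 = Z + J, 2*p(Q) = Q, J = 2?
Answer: 13897/50 ≈ 277.94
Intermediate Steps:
p(Q) = Q/2
v(w, Z) = -2 + Z (v(w, Z) = -4 + (Z + 2) = -4 + (2 + Z) = -2 + Z)
h(A, K) = 2/25 + K/50 (h(A, K) = -(K + (-2 + 6))/(-25 - 25) = -(K + 4)/(-50) = -(4 + K)*(-1)/50 = -(-2/25 - K/50) = 2/25 + K/50)
278 - h(-44, p(-2)) = 278 - (2/25 + ((1/2)*(-2))/50) = 278 - (2/25 + (1/50)*(-1)) = 278 - (2/25 - 1/50) = 278 - 1*3/50 = 278 - 3/50 = 13897/50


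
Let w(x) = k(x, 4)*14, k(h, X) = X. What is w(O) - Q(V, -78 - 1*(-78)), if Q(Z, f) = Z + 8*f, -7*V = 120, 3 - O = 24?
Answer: 512/7 ≈ 73.143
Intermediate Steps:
O = -21 (O = 3 - 1*24 = 3 - 24 = -21)
V = -120/7 (V = -1/7*120 = -120/7 ≈ -17.143)
w(x) = 56 (w(x) = 4*14 = 56)
w(O) - Q(V, -78 - 1*(-78)) = 56 - (-120/7 + 8*(-78 - 1*(-78))) = 56 - (-120/7 + 8*(-78 + 78)) = 56 - (-120/7 + 8*0) = 56 - (-120/7 + 0) = 56 - 1*(-120/7) = 56 + 120/7 = 512/7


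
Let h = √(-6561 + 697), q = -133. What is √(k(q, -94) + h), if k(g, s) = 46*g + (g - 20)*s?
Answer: √(8264 + 2*I*√1466) ≈ 90.907 + 0.4212*I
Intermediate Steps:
k(g, s) = 46*g + s*(-20 + g) (k(g, s) = 46*g + (-20 + g)*s = 46*g + s*(-20 + g))
h = 2*I*√1466 (h = √(-5864) = 2*I*√1466 ≈ 76.577*I)
√(k(q, -94) + h) = √((-20*(-94) + 46*(-133) - 133*(-94)) + 2*I*√1466) = √((1880 - 6118 + 12502) + 2*I*√1466) = √(8264 + 2*I*√1466)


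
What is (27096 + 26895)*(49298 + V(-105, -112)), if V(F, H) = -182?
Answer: 2651821956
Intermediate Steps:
(27096 + 26895)*(49298 + V(-105, -112)) = (27096 + 26895)*(49298 - 182) = 53991*49116 = 2651821956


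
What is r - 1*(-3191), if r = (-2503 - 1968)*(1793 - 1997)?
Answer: 915275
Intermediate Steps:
r = 912084 (r = -4471*(-204) = 912084)
r - 1*(-3191) = 912084 - 1*(-3191) = 912084 + 3191 = 915275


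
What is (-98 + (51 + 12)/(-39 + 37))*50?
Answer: -6475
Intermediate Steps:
(-98 + (51 + 12)/(-39 + 37))*50 = (-98 + 63/(-2))*50 = (-98 + 63*(-1/2))*50 = (-98 - 63/2)*50 = -259/2*50 = -6475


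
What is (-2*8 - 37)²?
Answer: 2809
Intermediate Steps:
(-2*8 - 37)² = (-16 - 37)² = (-53)² = 2809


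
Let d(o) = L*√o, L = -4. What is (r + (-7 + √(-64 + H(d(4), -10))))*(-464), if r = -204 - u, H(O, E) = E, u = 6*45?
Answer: 223184 - 464*I*√74 ≈ 2.2318e+5 - 3991.5*I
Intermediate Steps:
u = 270
d(o) = -4*√o
r = -474 (r = -204 - 1*270 = -204 - 270 = -474)
(r + (-7 + √(-64 + H(d(4), -10))))*(-464) = (-474 + (-7 + √(-64 - 10)))*(-464) = (-474 + (-7 + √(-74)))*(-464) = (-474 + (-7 + I*√74))*(-464) = (-481 + I*√74)*(-464) = 223184 - 464*I*√74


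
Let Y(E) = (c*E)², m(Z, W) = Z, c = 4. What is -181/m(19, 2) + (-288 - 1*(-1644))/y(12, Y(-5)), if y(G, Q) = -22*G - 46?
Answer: -40937/2945 ≈ -13.901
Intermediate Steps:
Y(E) = 16*E² (Y(E) = (4*E)² = 16*E²)
y(G, Q) = -46 - 22*G
-181/m(19, 2) + (-288 - 1*(-1644))/y(12, Y(-5)) = -181/19 + (-288 - 1*(-1644))/(-46 - 22*12) = -181*1/19 + (-288 + 1644)/(-46 - 264) = -181/19 + 1356/(-310) = -181/19 + 1356*(-1/310) = -181/19 - 678/155 = -40937/2945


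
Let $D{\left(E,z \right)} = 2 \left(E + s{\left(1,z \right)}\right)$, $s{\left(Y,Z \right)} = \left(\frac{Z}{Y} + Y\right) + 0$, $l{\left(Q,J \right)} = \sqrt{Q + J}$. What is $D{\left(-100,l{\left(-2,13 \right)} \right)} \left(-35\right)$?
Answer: $6930 - 70 \sqrt{11} \approx 6697.8$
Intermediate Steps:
$l{\left(Q,J \right)} = \sqrt{J + Q}$
$s{\left(Y,Z \right)} = Y + \frac{Z}{Y}$ ($s{\left(Y,Z \right)} = \left(Y + \frac{Z}{Y}\right) + 0 = Y + \frac{Z}{Y}$)
$D{\left(E,z \right)} = 2 + 2 E + 2 z$ ($D{\left(E,z \right)} = 2 \left(E + \left(1 + \frac{z}{1}\right)\right) = 2 \left(E + \left(1 + z 1\right)\right) = 2 \left(E + \left(1 + z\right)\right) = 2 \left(1 + E + z\right) = 2 + 2 E + 2 z$)
$D{\left(-100,l{\left(-2,13 \right)} \right)} \left(-35\right) = \left(2 + 2 \left(-100\right) + 2 \sqrt{13 - 2}\right) \left(-35\right) = \left(2 - 200 + 2 \sqrt{11}\right) \left(-35\right) = \left(-198 + 2 \sqrt{11}\right) \left(-35\right) = 6930 - 70 \sqrt{11}$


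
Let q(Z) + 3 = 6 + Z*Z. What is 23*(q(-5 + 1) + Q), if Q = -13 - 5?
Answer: 23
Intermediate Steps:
q(Z) = 3 + Z² (q(Z) = -3 + (6 + Z*Z) = -3 + (6 + Z²) = 3 + Z²)
Q = -18
23*(q(-5 + 1) + Q) = 23*((3 + (-5 + 1)²) - 18) = 23*((3 + (-4)²) - 18) = 23*((3 + 16) - 18) = 23*(19 - 18) = 23*1 = 23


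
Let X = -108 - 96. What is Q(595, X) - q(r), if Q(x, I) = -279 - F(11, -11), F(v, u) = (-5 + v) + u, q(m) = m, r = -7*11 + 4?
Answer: -201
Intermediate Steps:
r = -73 (r = -77 + 4 = -73)
X = -204
F(v, u) = -5 + u + v
Q(x, I) = -274 (Q(x, I) = -279 - (-5 - 11 + 11) = -279 - 1*(-5) = -279 + 5 = -274)
Q(595, X) - q(r) = -274 - 1*(-73) = -274 + 73 = -201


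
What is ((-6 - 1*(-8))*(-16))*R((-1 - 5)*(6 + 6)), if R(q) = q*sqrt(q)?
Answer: 13824*I*sqrt(2) ≈ 19550.0*I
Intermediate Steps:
R(q) = q**(3/2)
((-6 - 1*(-8))*(-16))*R((-1 - 5)*(6 + 6)) = ((-6 - 1*(-8))*(-16))*((-1 - 5)*(6 + 6))**(3/2) = ((-6 + 8)*(-16))*(-6*12)**(3/2) = (2*(-16))*(-72)**(3/2) = -(-13824)*I*sqrt(2) = 13824*I*sqrt(2)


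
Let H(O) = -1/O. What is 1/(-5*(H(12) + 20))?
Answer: -12/1195 ≈ -0.010042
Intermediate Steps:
1/(-5*(H(12) + 20)) = 1/(-5*(-1/12 + 20)) = 1/(-5*239/12) = 1/(-1195/12) = -12/1195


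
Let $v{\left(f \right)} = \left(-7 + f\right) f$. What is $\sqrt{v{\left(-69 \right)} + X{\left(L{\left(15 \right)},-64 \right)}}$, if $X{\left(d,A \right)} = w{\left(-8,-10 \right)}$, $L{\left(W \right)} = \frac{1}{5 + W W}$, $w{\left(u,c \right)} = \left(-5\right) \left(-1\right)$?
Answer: $\sqrt{5249} \approx 72.45$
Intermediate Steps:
$w{\left(u,c \right)} = 5$
$L{\left(W \right)} = \frac{1}{5 + W^{2}}$
$v{\left(f \right)} = f \left(-7 + f\right)$
$X{\left(d,A \right)} = 5$
$\sqrt{v{\left(-69 \right)} + X{\left(L{\left(15 \right)},-64 \right)}} = \sqrt{- 69 \left(-7 - 69\right) + 5} = \sqrt{\left(-69\right) \left(-76\right) + 5} = \sqrt{5244 + 5} = \sqrt{5249}$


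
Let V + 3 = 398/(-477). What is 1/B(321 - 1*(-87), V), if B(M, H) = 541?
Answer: 1/541 ≈ 0.0018484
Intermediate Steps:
V = -1829/477 (V = -3 + 398/(-477) = -3 + 398*(-1/477) = -3 - 398/477 = -1829/477 ≈ -3.8344)
1/B(321 - 1*(-87), V) = 1/541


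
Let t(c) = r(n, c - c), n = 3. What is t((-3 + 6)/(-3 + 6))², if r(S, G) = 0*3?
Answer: 0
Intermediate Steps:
r(S, G) = 0
t(c) = 0
t((-3 + 6)/(-3 + 6))² = 0² = 0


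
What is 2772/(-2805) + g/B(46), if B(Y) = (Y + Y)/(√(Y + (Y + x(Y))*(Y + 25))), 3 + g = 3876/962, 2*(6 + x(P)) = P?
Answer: -84/85 + 495*√4519/44252 ≈ -0.23628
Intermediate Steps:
x(P) = -6 + P/2
g = 495/481 (g = -3 + 3876/962 = -3 + 3876*(1/962) = -3 + 1938/481 = 495/481 ≈ 1.0291)
B(Y) = 2*Y/√(Y + (-6 + 3*Y/2)*(25 + Y)) (B(Y) = (Y + Y)/(√(Y + (Y + (-6 + Y/2))*(Y + 25))) = (2*Y)/(√(Y + (-6 + 3*Y/2)*(25 + Y))) = (2*Y)/√(Y + (-6 + 3*Y/2)*(25 + Y)) = 2*Y/√(Y + (-6 + 3*Y/2)*(25 + Y)))
2772/(-2805) + g/B(46) = 2772/(-2805) + 495/(481*((2*46*√2/√(-300 + 3*46² + 65*46)))) = 2772*(-1/2805) + 495/(481*((2*46*√2/√(-300 + 3*2116 + 2990)))) = -84/85 + 495/(481*((2*46*√2/√(-300 + 6348 + 2990)))) = -84/85 + 495/(481*((2*46*√2/√9038))) = -84/85 + 495/(481*((2*46*√2*(√9038/9038)))) = -84/85 + 495/(481*((92*√4519/4519))) = -84/85 + 495*(√4519/92)/481 = -84/85 + 495*√4519/44252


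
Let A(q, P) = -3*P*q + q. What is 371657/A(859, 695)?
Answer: -371657/1790156 ≈ -0.20761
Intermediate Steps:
A(q, P) = q - 3*P*q (A(q, P) = -3*P*q + q = q - 3*P*q)
371657/A(859, 695) = 371657/((859*(1 - 3*695))) = 371657/((859*(1 - 2085))) = 371657/((859*(-2084))) = 371657/(-1790156) = 371657*(-1/1790156) = -371657/1790156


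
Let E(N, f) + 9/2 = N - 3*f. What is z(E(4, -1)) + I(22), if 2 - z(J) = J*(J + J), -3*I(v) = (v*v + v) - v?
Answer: -1031/6 ≈ -171.83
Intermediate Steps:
E(N, f) = -9/2 + N - 3*f (E(N, f) = -9/2 + (N - 3*f) = -9/2 + N - 3*f)
I(v) = -v²/3 (I(v) = -((v*v + v) - v)/3 = -((v² + v) - v)/3 = -((v + v²) - v)/3 = -v²/3)
z(J) = 2 - 2*J² (z(J) = 2 - J*(J + J) = 2 - J*2*J = 2 - 2*J²)
z(E(4, -1)) + I(22) = (2 - 2*(-9/2 + 4 - 3*(-1))²) - ⅓*22² = (2 - 2*(-9/2 + 4 + 3)²) - ⅓*484 = (2 - 2*(5/2)²) - 484/3 = (2 - 2*25/4) - 484/3 = (2 - 25/2) - 484/3 = -21/2 - 484/3 = -1031/6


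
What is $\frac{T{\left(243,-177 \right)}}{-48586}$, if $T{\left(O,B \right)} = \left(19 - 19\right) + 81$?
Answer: $- \frac{81}{48586} \approx -0.0016671$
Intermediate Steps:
$T{\left(O,B \right)} = 81$ ($T{\left(O,B \right)} = \left(19 - 19\right) + 81 = 0 + 81 = 81$)
$\frac{T{\left(243,-177 \right)}}{-48586} = \frac{81}{-48586} = 81 \left(- \frac{1}{48586}\right) = - \frac{81}{48586}$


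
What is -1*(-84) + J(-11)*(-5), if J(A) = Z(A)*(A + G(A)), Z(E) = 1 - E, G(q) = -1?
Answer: 804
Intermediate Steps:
J(A) = (1 - A)*(-1 + A) (J(A) = (1 - A)*(A - 1) = (1 - A)*(-1 + A))
-1*(-84) + J(-11)*(-5) = -1*(-84) - (-1 - 11)²*(-5) = 84 - 1*(-12)²*(-5) = 84 - 1*144*(-5) = 84 - 144*(-5) = 84 + 720 = 804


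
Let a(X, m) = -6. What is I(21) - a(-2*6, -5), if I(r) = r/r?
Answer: 7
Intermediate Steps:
I(r) = 1
I(21) - a(-2*6, -5) = 1 - 1*(-6) = 1 + 6 = 7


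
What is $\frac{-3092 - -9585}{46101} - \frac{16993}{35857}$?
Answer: $- \frac{550574792}{1653043557} \approx -0.33307$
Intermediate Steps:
$\frac{-3092 - -9585}{46101} - \frac{16993}{35857} = \left(-3092 + 9585\right) \frac{1}{46101} - \frac{16993}{35857} = 6493 \cdot \frac{1}{46101} - \frac{16993}{35857} = \frac{6493}{46101} - \frac{16993}{35857} = - \frac{550574792}{1653043557}$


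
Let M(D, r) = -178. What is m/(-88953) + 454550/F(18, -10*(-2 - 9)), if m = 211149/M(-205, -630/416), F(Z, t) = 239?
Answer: 2399076266437/1261412842 ≈ 1901.9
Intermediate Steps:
m = -211149/178 (m = 211149/(-178) = 211149*(-1/178) = -211149/178 ≈ -1186.2)
m/(-88953) + 454550/F(18, -10*(-2 - 9)) = -211149/178/(-88953) + 454550/239 = -211149/178*(-1/88953) + 454550*(1/239) = 70383/5277878 + 454550/239 = 2399076266437/1261412842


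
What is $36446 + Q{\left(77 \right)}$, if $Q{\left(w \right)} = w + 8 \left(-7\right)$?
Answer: $36467$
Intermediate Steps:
$Q{\left(w \right)} = -56 + w$ ($Q{\left(w \right)} = w - 56 = -56 + w$)
$36446 + Q{\left(77 \right)} = 36446 + \left(-56 + 77\right) = 36446 + 21 = 36467$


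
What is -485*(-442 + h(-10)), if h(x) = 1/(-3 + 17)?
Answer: 3000695/14 ≈ 2.1434e+5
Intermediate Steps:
h(x) = 1/14
-485*(-442 + h(-10)) = -485*(-442 + 1/14) = -485*(-6187/14) = 3000695/14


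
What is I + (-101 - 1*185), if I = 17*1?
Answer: -269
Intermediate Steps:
I = 17
I + (-101 - 1*185) = 17 + (-101 - 1*185) = 17 + (-101 - 185) = 17 - 286 = -269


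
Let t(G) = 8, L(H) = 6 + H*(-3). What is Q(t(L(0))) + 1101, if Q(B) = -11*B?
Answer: 1013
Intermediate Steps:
L(H) = 6 - 3*H
Q(t(L(0))) + 1101 = -11*8 + 1101 = -88 + 1101 = 1013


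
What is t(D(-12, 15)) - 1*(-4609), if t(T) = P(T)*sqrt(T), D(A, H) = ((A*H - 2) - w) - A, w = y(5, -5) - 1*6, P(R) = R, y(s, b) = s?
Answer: 4609 - 2197*I ≈ 4609.0 - 2197.0*I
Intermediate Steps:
w = -1 (w = 5 - 1*6 = 5 - 6 = -1)
D(A, H) = -1 - A + A*H (D(A, H) = ((A*H - 2) - 1*(-1)) - A = ((-2 + A*H) + 1) - A = (-1 + A*H) - A = -1 - A + A*H)
t(T) = T**(3/2) (t(T) = T*sqrt(T) = T**(3/2))
t(D(-12, 15)) - 1*(-4609) = (-1 - 1*(-12) - 12*15)**(3/2) - 1*(-4609) = (-1 + 12 - 180)**(3/2) + 4609 = (-169)**(3/2) + 4609 = -2197*I + 4609 = 4609 - 2197*I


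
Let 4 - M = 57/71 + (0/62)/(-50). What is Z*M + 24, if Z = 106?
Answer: 25766/71 ≈ 362.90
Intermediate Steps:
M = 227/71 (M = 4 - (57/71 + (0/62)/(-50)) = 4 - (57*(1/71) + (0*(1/62))*(-1/50)) = 4 - (57/71 + 0*(-1/50)) = 4 - (57/71 + 0) = 4 - 1*57/71 = 4 - 57/71 = 227/71 ≈ 3.1972)
Z*M + 24 = 106*(227/71) + 24 = 24062/71 + 24 = 25766/71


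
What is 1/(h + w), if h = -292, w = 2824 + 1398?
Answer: 1/3930 ≈ 0.00025445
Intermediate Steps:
w = 4222
1/(h + w) = 1/(-292 + 4222) = 1/3930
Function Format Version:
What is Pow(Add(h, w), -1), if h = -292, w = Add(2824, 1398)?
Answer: Rational(1, 3930) ≈ 0.00025445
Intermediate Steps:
w = 4222
Pow(Add(h, w), -1) = Pow(Add(-292, 4222), -1) = Pow(3930, -1) = Rational(1, 3930)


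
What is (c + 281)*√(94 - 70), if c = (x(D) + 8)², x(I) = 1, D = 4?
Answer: 724*√6 ≈ 1773.4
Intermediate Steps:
c = 81 (c = (1 + 8)² = 9² = 81)
(c + 281)*√(94 - 70) = (81 + 281)*√(94 - 70) = 362*√24 = 362*(2*√6) = 724*√6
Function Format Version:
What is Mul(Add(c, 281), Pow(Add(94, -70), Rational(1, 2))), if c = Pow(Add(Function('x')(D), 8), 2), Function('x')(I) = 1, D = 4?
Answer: Mul(724, Pow(6, Rational(1, 2))) ≈ 1773.4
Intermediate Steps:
c = 81 (c = Pow(Add(1, 8), 2) = Pow(9, 2) = 81)
Mul(Add(c, 281), Pow(Add(94, -70), Rational(1, 2))) = Mul(Add(81, 281), Pow(Add(94, -70), Rational(1, 2))) = Mul(362, Pow(24, Rational(1, 2))) = Mul(362, Mul(2, Pow(6, Rational(1, 2)))) = Mul(724, Pow(6, Rational(1, 2)))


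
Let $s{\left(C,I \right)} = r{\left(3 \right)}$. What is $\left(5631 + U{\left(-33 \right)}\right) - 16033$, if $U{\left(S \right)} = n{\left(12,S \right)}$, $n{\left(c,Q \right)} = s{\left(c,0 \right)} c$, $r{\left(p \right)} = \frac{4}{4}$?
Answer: $-10390$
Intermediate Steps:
$r{\left(p \right)} = 1$ ($r{\left(p \right)} = 4 \cdot \frac{1}{4} = 1$)
$s{\left(C,I \right)} = 1$
$n{\left(c,Q \right)} = c$ ($n{\left(c,Q \right)} = 1 c = c$)
$U{\left(S \right)} = 12$
$\left(5631 + U{\left(-33 \right)}\right) - 16033 = \left(5631 + 12\right) - 16033 = 5643 - 16033 = -10390$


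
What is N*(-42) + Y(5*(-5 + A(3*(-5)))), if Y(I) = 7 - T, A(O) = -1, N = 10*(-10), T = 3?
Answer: 4204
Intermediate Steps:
N = -100
Y(I) = 4 (Y(I) = 7 - 1*3 = 7 - 3 = 4)
N*(-42) + Y(5*(-5 + A(3*(-5)))) = -100*(-42) + 4 = 4200 + 4 = 4204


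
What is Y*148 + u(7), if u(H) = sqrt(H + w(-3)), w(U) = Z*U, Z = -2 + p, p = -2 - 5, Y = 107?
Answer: 15836 + sqrt(34) ≈ 15842.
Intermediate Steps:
p = -7
Z = -9 (Z = -2 - 7 = -9)
w(U) = -9*U
u(H) = sqrt(27 + H) (u(H) = sqrt(H - 9*(-3)) = sqrt(H + 27) = sqrt(27 + H))
Y*148 + u(7) = 107*148 + sqrt(27 + 7) = 15836 + sqrt(34)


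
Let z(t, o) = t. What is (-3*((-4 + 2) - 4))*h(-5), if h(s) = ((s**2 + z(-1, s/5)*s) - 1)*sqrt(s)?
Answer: 522*I*sqrt(5) ≈ 1167.2*I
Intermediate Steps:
h(s) = sqrt(s)*(-1 + s**2 - s) (h(s) = ((s**2 - s) - 1)*sqrt(s) = (-1 + s**2 - s)*sqrt(s) = sqrt(s)*(-1 + s**2 - s))
(-3*((-4 + 2) - 4))*h(-5) = (-3*((-4 + 2) - 4))*(sqrt(-5)*(-1 + (-5)**2 - 1*(-5))) = (-3*(-2 - 4))*((I*sqrt(5))*(-1 + 25 + 5)) = (-3*(-6))*((I*sqrt(5))*29) = 18*(29*I*sqrt(5)) = 522*I*sqrt(5)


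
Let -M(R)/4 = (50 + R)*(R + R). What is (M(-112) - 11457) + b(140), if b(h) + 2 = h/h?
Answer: -67010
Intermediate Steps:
b(h) = -1 (b(h) = -2 + h/h = -2 + 1 = -1)
M(R) = -8*R*(50 + R) (M(R) = -4*(50 + R)*(R + R) = -4*(50 + R)*2*R = -8*R*(50 + R))
(M(-112) - 11457) + b(140) = (-8*(-112)*(50 - 112) - 11457) - 1 = (-8*(-112)*(-62) - 11457) - 1 = (-55552 - 11457) - 1 = -67009 - 1 = -67010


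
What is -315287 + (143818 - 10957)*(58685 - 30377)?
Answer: 3760713901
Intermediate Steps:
-315287 + (143818 - 10957)*(58685 - 30377) = -315287 + 132861*28308 = -315287 + 3761029188 = 3760713901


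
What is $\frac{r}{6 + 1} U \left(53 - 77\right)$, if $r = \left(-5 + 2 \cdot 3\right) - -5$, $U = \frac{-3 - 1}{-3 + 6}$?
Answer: $\frac{192}{7} \approx 27.429$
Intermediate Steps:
$U = - \frac{4}{3} \approx -1.3333$
$r = 6$ ($r = \left(-5 + 6\right) + 5 = 1 + 5 = 6$)
$\frac{r}{6 + 1} U \left(53 - 77\right) = \frac{6}{6 + 1} \left(- \frac{4}{3}\right) \left(53 - 77\right) = \frac{6}{7} \left(- \frac{4}{3}\right) \left(-24\right) = \left(- \frac{8}{7}\right) \left(-24\right) = \frac{192}{7}$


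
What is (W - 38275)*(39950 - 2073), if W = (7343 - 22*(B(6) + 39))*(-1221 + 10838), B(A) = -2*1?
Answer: 2376824096486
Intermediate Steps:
B(A) = -2
W = 62789393 (W = (7343 - 22*(-2 + 39))*(-1221 + 10838) = (7343 - 22*37)*9617 = (7343 - 814)*9617 = 6529*9617 = 62789393)
(W - 38275)*(39950 - 2073) = (62789393 - 38275)*(39950 - 2073) = 62751118*37877 = 2376824096486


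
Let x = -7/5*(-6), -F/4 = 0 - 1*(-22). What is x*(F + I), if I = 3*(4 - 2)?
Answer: -3444/5 ≈ -688.80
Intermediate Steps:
F = -88 (F = -4*(0 - 1*(-22)) = -4*(0 + 22) = -4*22 = -88)
I = 6 (I = 3*2 = 6)
x = 42/5 (x = -7*⅕*(-6) = -7/5*(-6) = 42/5 ≈ 8.4000)
x*(F + I) = 42*(-88 + 6)/5 = (42/5)*(-82) = -3444/5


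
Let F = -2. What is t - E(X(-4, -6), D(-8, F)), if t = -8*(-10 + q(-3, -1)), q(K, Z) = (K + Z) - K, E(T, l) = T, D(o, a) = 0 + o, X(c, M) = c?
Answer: 92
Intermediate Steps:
D(o, a) = o
q(K, Z) = Z
t = 88 (t = -8*(-10 - 1) = -8*(-11) = 88)
t - E(X(-4, -6), D(-8, F)) = 88 - 1*(-4) = 88 + 4 = 92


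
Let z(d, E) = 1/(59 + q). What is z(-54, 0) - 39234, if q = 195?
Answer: -9965435/254 ≈ -39234.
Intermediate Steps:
z(d, E) = 1/254 (z(d, E) = 1/(59 + 195) = 1/254)
z(-54, 0) - 39234 = 1/254 - 39234 = -9965435/254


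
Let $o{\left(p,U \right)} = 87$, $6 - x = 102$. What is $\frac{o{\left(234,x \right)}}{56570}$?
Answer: $\frac{87}{56570} \approx 0.0015379$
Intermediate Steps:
$x = -96$ ($x = 6 - 102 = -96$)
$\frac{o{\left(234,x \right)}}{56570} = \frac{87}{56570}$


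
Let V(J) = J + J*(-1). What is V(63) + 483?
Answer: 483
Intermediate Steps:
V(J) = 0 (V(J) = J - J = 0)
V(63) + 483 = 0 + 483 = 483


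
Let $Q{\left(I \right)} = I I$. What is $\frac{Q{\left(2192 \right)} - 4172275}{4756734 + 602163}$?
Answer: $\frac{210863}{1786299} \approx 0.11804$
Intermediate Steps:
$Q{\left(I \right)} = I^{2}$
$\frac{Q{\left(2192 \right)} - 4172275}{4756734 + 602163} = \frac{2192^{2} - 4172275}{4756734 + 602163} = \frac{4804864 - 4172275}{5358897} = 632589 \cdot \frac{1}{5358897} = \frac{210863}{1786299}$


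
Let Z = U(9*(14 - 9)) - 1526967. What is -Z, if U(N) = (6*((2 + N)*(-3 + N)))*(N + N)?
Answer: 461007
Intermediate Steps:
U(N) = 12*N*(-3 + N)*(2 + N) (U(N) = (6*((-3 + N)*(2 + N)))*(2*N) = (6*(-3 + N)*(2 + N))*(2*N) = 12*N*(-3 + N)*(2 + N))
Z = -461007 (Z = 12*(9*(14 - 9))*(-6 + (9*(14 - 9))**2 - 9*(14 - 9)) - 1526967 = 12*(9*5)*(-6 + (9*5)**2 - 9*5) - 1526967 = 12*45*(-6 + 45**2 - 1*45) - 1526967 = 12*45*(-6 + 2025 - 45) - 1526967 = 12*45*1974 - 1526967 = 1065960 - 1526967 = -461007)
-Z = -1*(-461007) = 461007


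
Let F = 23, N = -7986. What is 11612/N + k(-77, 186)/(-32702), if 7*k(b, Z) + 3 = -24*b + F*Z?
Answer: -1353523823/914053602 ≈ -1.4808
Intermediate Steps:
k(b, Z) = -3/7 - 24*b/7 + 23*Z/7 (k(b, Z) = -3/7 + (-24*b + 23*Z)/7 = -3/7 + (-24*b/7 + 23*Z/7) = -3/7 - 24*b/7 + 23*Z/7)
11612/N + k(-77, 186)/(-32702) = 11612/(-7986) + (-3/7 - 24/7*(-77) + (23/7)*186)/(-32702) = 11612*(-1/7986) + (-3/7 + 264 + 4278/7)*(-1/32702) = -5806/3993 + (6123/7)*(-1/32702) = -5806/3993 - 6123/228914 = -1353523823/914053602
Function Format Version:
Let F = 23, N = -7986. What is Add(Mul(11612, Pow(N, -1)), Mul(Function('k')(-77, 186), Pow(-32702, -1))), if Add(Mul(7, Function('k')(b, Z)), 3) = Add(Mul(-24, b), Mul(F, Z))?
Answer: Rational(-1353523823, 914053602) ≈ -1.4808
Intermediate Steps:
Function('k')(b, Z) = Add(Rational(-3, 7), Mul(Rational(-24, 7), b), Mul(Rational(23, 7), Z)) (Function('k')(b, Z) = Add(Rational(-3, 7), Mul(Rational(1, 7), Add(Mul(-24, b), Mul(23, Z)))) = Add(Rational(-3, 7), Add(Mul(Rational(-24, 7), b), Mul(Rational(23, 7), Z))) = Add(Rational(-3, 7), Mul(Rational(-24, 7), b), Mul(Rational(23, 7), Z)))
Add(Mul(11612, Pow(N, -1)), Mul(Function('k')(-77, 186), Pow(-32702, -1))) = Add(Mul(11612, Pow(-7986, -1)), Mul(Add(Rational(-3, 7), Mul(Rational(-24, 7), -77), Mul(Rational(23, 7), 186)), Pow(-32702, -1))) = Add(Mul(11612, Rational(-1, 7986)), Mul(Add(Rational(-3, 7), 264, Rational(4278, 7)), Rational(-1, 32702))) = Add(Rational(-5806, 3993), Mul(Rational(6123, 7), Rational(-1, 32702))) = Add(Rational(-5806, 3993), Rational(-6123, 228914)) = Rational(-1353523823, 914053602)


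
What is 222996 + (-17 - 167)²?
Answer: 256852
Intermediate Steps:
222996 + (-17 - 167)² = 222996 + (-184)² = 222996 + 33856 = 256852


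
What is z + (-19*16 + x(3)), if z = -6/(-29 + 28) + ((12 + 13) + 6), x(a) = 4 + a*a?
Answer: -254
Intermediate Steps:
x(a) = 4 + a²
z = 37 (z = -6/(-1) + (25 + 6) = -6*(-1) + 31 = 6 + 31 = 37)
z + (-19*16 + x(3)) = 37 + (-19*16 + (4 + 3²)) = 37 + (-304 + (4 + 9)) = 37 + (-304 + 13) = 37 - 291 = -254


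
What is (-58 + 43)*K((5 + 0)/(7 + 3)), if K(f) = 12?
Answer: -180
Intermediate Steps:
(-58 + 43)*K((5 + 0)/(7 + 3)) = (-58 + 43)*12 = -15*12 = -180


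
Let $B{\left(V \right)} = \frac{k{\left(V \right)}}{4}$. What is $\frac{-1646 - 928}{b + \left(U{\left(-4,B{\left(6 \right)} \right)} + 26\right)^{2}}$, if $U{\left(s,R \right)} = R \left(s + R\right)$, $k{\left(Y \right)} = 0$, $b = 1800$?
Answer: $- \frac{1287}{1238} \approx -1.0396$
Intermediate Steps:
$B{\left(V \right)} = 0$ ($B{\left(V \right)} = \frac{0}{4} = 0 \cdot \frac{1}{4} = 0$)
$U{\left(s,R \right)} = R \left(R + s\right)$
$\frac{-1646 - 928}{b + \left(U{\left(-4,B{\left(6 \right)} \right)} + 26\right)^{2}} = \frac{-1646 - 928}{1800 + \left(0 \left(0 - 4\right) + 26\right)^{2}} = - \frac{2574}{1800 + \left(0 \left(-4\right) + 26\right)^{2}} = - \frac{2574}{1800 + \left(0 + 26\right)^{2}} = - \frac{2574}{1800 + 26^{2}} = - \frac{2574}{1800 + 676} = - \frac{2574}{2476} = \left(-2574\right) \frac{1}{2476} = - \frac{1287}{1238}$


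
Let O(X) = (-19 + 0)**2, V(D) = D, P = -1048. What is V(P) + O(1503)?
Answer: -687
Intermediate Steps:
O(X) = 361 (O(X) = (-19)**2 = 361)
V(P) + O(1503) = -1048 + 361 = -687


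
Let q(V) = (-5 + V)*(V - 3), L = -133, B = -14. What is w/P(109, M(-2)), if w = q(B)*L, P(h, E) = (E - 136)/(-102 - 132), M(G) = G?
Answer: -1675401/23 ≈ -72844.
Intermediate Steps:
P(h, E) = 68/117 - E/234 (P(h, E) = (-136 + E)/(-234) = (-136 + E)*(-1/234) = 68/117 - E/234)
q(V) = (-5 + V)*(-3 + V)
w = -42959 (w = (15 + (-14)² - 8*(-14))*(-133) = (15 + 196 + 112)*(-133) = 323*(-133) = -42959)
w/P(109, M(-2)) = -42959/(68/117 - 1/234*(-2)) = -42959/(68/117 + 1/117) = -42959/23/39 = -42959*39/23 = -1675401/23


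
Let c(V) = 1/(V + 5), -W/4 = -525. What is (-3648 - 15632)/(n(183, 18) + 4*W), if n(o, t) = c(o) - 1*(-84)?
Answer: -3624640/1594993 ≈ -2.2725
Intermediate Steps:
W = 2100 (W = -4*(-525) = 2100)
c(V) = 1/(5 + V)
n(o, t) = 84 + 1/(5 + o) (n(o, t) = 1/(5 + o) - 1*(-84) = 1/(5 + o) + 84 = 84 + 1/(5 + o))
(-3648 - 15632)/(n(183, 18) + 4*W) = (-3648 - 15632)/((421 + 84*183)/(5 + 183) + 4*2100) = -19280/((421 + 15372)/188 + 8400) = -19280/((1/188)*15793 + 8400) = -19280/(15793/188 + 8400) = -19280/1594993/188 = -19280*188/1594993 = -3624640/1594993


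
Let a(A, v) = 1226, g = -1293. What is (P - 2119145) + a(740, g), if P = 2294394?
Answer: 176475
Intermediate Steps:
(P - 2119145) + a(740, g) = (2294394 - 2119145) + 1226 = 175249 + 1226 = 176475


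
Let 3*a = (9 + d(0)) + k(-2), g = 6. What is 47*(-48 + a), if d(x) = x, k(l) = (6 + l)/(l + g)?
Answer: -6298/3 ≈ -2099.3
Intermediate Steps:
k(l) = 1 (k(l) = (6 + l)/(l + 6) = (6 + l)/(6 + l) = 1)
a = 10/3 (a = ((9 + 0) + 1)/3 = (9 + 1)/3 = (1/3)*10 = 10/3 ≈ 3.3333)
47*(-48 + a) = 47*(-48 + 10/3) = 47*(-134/3) = -6298/3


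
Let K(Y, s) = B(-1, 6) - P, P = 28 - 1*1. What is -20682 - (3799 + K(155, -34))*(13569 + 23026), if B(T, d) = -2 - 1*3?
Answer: -137874047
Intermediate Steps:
B(T, d) = -5 (B(T, d) = -2 - 3 = -5)
P = 27 (P = 28 - 1 = 27)
K(Y, s) = -32 (K(Y, s) = -5 - 1*27 = -5 - 27 = -32)
-20682 - (3799 + K(155, -34))*(13569 + 23026) = -20682 - (3799 - 32)*(13569 + 23026) = -20682 - 3767*36595 = -20682 - 1*137853365 = -20682 - 137853365 = -137874047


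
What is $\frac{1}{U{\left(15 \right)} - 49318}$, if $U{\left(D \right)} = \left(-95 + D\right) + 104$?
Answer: $- \frac{1}{49294} \approx -2.0286 \cdot 10^{-5}$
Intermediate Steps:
$U{\left(D \right)} = 9 + D$
$\frac{1}{U{\left(15 \right)} - 49318} = \frac{1}{\left(9 + 15\right) - 49318} = \frac{1}{24 - 49318} = \frac{1}{-49294} = - \frac{1}{49294}$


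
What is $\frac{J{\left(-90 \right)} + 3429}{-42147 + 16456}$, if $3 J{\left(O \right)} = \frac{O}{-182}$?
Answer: $- \frac{312054}{2337881} \approx -0.13348$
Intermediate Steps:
$J{\left(O \right)} = - \frac{O}{546}$ ($J{\left(O \right)} = \frac{O \frac{1}{-182}}{3} = \frac{O \left(- \frac{1}{182}\right)}{3} = \frac{\left(- \frac{1}{182}\right) O}{3} = - \frac{O}{546}$)
$\frac{J{\left(-90 \right)} + 3429}{-42147 + 16456} = \frac{\left(- \frac{1}{546}\right) \left(-90\right) + 3429}{-42147 + 16456} = \frac{\frac{15}{91} + 3429}{-25691} = \frac{312054}{91} \left(- \frac{1}{25691}\right) = - \frac{312054}{2337881}$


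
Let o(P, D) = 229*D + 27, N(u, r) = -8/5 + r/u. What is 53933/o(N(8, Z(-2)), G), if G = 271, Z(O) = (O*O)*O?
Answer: 53933/62086 ≈ 0.86868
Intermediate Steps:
Z(O) = O³ (Z(O) = O²*O = O³)
N(u, r) = -8/5 + r/u (N(u, r) = -8*⅕ + r/u = -8/5 + r/u)
o(P, D) = 27 + 229*D
53933/o(N(8, Z(-2)), G) = 53933/(27 + 229*271) = 53933/(27 + 62059) = 53933/62086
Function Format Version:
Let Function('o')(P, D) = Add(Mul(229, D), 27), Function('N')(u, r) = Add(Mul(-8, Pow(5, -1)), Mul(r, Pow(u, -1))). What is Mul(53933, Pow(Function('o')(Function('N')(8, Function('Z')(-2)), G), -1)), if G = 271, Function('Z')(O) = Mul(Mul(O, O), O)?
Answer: Rational(53933, 62086) ≈ 0.86868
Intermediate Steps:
Function('Z')(O) = Pow(O, 3) (Function('Z')(O) = Mul(Pow(O, 2), O) = Pow(O, 3))
Function('N')(u, r) = Add(Rational(-8, 5), Mul(r, Pow(u, -1))) (Function('N')(u, r) = Add(Mul(-8, Rational(1, 5)), Mul(r, Pow(u, -1))) = Add(Rational(-8, 5), Mul(r, Pow(u, -1))))
Function('o')(P, D) = Add(27, Mul(229, D))
Mul(53933, Pow(Function('o')(Function('N')(8, Function('Z')(-2)), G), -1)) = Mul(53933, Pow(Add(27, Mul(229, 271)), -1)) = Mul(53933, Pow(Add(27, 62059), -1)) = Mul(53933, Pow(62086, -1)) = Mul(53933, Rational(1, 62086)) = Rational(53933, 62086)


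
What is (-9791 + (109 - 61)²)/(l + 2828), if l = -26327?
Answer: 7487/23499 ≈ 0.31861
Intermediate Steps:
(-9791 + (109 - 61)²)/(l + 2828) = (-9791 + (109 - 61)²)/(-26327 + 2828) = (-9791 + 48²)/(-23499) = (-9791 + 2304)*(-1/23499) = -7487*(-1/23499) = 7487/23499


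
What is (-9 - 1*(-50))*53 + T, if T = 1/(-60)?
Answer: 130379/60 ≈ 2173.0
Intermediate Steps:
T = -1/60 ≈ -0.016667
(-9 - 1*(-50))*53 + T = (-9 - 1*(-50))*53 - 1/60 = (-9 + 50)*53 - 1/60 = 41*53 - 1/60 = 2173 - 1/60 = 130379/60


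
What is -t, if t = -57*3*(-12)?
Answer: -2052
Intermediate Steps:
t = 2052 (t = -171*(-12) = 2052)
-t = -1*2052 = -2052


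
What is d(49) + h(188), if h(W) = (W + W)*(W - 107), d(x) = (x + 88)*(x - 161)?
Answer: 15112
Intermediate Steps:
d(x) = (-161 + x)*(88 + x) (d(x) = (88 + x)*(-161 + x) = (-161 + x)*(88 + x))
h(W) = 2*W*(-107 + W) (h(W) = (2*W)*(-107 + W) = 2*W*(-107 + W))
d(49) + h(188) = (-14168 + 49² - 73*49) + 2*188*(-107 + 188) = (-14168 + 2401 - 3577) + 2*188*81 = -15344 + 30456 = 15112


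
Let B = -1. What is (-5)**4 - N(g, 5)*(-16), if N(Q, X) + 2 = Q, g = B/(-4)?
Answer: 597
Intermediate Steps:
g = 1/4 (g = -1/(-4) = -1*(-1/4) = 1/4 ≈ 0.25000)
N(Q, X) = -2 + Q
(-5)**4 - N(g, 5)*(-16) = (-5)**4 - (-2 + 1/4)*(-16) = 625 - (-7)*(-16)/4 = 625 - 1*28 = 625 - 28 = 597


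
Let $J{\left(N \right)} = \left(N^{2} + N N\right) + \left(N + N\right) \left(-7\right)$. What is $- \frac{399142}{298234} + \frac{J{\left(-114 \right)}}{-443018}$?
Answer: $- \frac{46263692537}{33030757553} \approx -1.4006$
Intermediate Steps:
$J{\left(N \right)} = - 14 N + 2 N^{2}$ ($J{\left(N \right)} = \left(N^{2} + N^{2}\right) + 2 N \left(-7\right) = 2 N^{2} - 14 N = - 14 N + 2 N^{2}$)
$- \frac{399142}{298234} + \frac{J{\left(-114 \right)}}{-443018} = - \frac{399142}{298234} + \frac{2 \left(-114\right) \left(-7 - 114\right)}{-443018} = \left(-399142\right) \frac{1}{298234} + 2 \left(-114\right) \left(-121\right) \left(- \frac{1}{443018}\right) = - \frac{199571}{149117} + 27588 \left(- \frac{1}{443018}\right) = - \frac{199571}{149117} - \frac{13794}{221509} = - \frac{46263692537}{33030757553}$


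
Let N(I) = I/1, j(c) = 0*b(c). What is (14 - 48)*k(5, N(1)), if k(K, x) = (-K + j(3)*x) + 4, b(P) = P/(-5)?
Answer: 34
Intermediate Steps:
b(P) = -P/5 (b(P) = P*(-1/5) = -P/5)
j(c) = 0 (j(c) = 0*(-c/5) = 0)
N(I) = I (N(I) = I*1 = I)
k(K, x) = 4 - K (k(K, x) = (-K + 0*x) + 4 = (-K + 0) + 4 = -K + 4 = 4 - K)
(14 - 48)*k(5, N(1)) = (14 - 48)*(4 - 1*5) = -34*(4 - 5) = -34*(-1) = 34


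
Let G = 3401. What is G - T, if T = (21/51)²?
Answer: 982840/289 ≈ 3400.8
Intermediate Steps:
T = 49/289 (T = (21*(1/51))² = (7/17)² = 49/289 ≈ 0.16955)
G - T = 3401 - 1*49/289 = 3401 - 49/289 = 982840/289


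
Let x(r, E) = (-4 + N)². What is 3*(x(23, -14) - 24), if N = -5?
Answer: 171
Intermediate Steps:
x(r, E) = 81 (x(r, E) = (-4 - 5)² = (-9)² = 81)
3*(x(23, -14) - 24) = 3*(81 - 24) = 3*57 = 171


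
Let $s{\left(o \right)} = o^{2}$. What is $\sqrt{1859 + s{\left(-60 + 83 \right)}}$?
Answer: $2 \sqrt{597} \approx 48.867$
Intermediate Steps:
$\sqrt{1859 + s{\left(-60 + 83 \right)}} = \sqrt{1859 + \left(-60 + 83\right)^{2}} = \sqrt{1859 + 23^{2}} = \sqrt{1859 + 529} = \sqrt{2388} = 2 \sqrt{597}$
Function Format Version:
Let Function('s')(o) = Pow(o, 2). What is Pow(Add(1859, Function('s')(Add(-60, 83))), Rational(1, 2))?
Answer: Mul(2, Pow(597, Rational(1, 2))) ≈ 48.867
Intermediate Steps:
Pow(Add(1859, Function('s')(Add(-60, 83))), Rational(1, 2)) = Pow(Add(1859, Pow(Add(-60, 83), 2)), Rational(1, 2)) = Pow(Add(1859, Pow(23, 2)), Rational(1, 2)) = Pow(Add(1859, 529), Rational(1, 2)) = Pow(2388, Rational(1, 2)) = Mul(2, Pow(597, Rational(1, 2)))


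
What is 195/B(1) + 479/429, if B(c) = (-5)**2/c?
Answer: 19126/2145 ≈ 8.9165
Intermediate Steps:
B(c) = 25/c
195/B(1) + 479/429 = 195/((25/1)) + 479/429 = 195/((25*1)) + 479*(1/429) = 195/25 + 479/429 = 195*(1/25) + 479/429 = 39/5 + 479/429 = 19126/2145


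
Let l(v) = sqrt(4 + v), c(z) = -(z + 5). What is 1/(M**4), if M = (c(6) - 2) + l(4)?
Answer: (13 - 2*sqrt(2))**(-4) ≈ 9.3422e-5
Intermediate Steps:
c(z) = -5 - z (c(z) = -(5 + z) = -5 - z)
M = -13 + 2*sqrt(2) (M = ((-5 - 1*6) - 2) + sqrt(4 + 4) = ((-5 - 6) - 2) + sqrt(8) = (-11 - 2) + 2*sqrt(2) = -13 + 2*sqrt(2) ≈ -10.172)
1/(M**4) = 1/((-13 + 2*sqrt(2))**4) = (-13 + 2*sqrt(2))**(-4)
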